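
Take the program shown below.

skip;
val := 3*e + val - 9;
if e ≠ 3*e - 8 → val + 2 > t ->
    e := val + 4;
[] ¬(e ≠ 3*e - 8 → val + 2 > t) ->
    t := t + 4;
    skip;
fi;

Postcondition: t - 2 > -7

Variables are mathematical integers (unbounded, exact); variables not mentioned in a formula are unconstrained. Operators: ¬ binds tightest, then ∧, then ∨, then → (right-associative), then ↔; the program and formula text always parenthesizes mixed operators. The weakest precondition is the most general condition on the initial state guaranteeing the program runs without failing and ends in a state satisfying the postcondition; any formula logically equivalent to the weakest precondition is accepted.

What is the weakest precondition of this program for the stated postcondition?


Working backward. After the program, the postcondition t - 2 > -7 must hold; in canonical form it is t > -5.
Then branch requires t > -5; else branch requires t > -9.
Before the if: ((2*e ≠ 8 → val > t - 2) → t > -5) ∧ ((¬(2*e ≠ 8 → val > t - 2)) → t > -9)
Before val := 3*e + val - 9: ((2*e ≠ 8 → 3*e + val > t + 7) → t > -5) ∧ ((¬(2*e ≠ 8 → 3*e + val > t + 7)) → t > -9)
Before skip: ((2*e ≠ 8 → 3*e + val > t + 7) → t > -5) ∧ ((¬(2*e ≠ 8 → 3*e + val > t + 7)) → t > -9)
Answer: WP = ((2*e ≠ 8 → 3*e + val > t + 7) → t > -5) ∧ ((¬(2*e ≠ 8 → 3*e + val > t + 7)) → t > -9)


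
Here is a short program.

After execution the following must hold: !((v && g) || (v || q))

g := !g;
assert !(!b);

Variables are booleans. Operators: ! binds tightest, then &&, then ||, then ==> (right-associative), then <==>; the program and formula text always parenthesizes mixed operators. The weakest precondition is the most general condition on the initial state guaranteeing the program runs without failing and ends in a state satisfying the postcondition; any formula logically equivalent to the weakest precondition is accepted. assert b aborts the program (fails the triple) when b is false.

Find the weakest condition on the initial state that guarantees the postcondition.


Working backward. After the program, the postcondition !((v && g) || (v || q)) must hold; in canonical form it is !((v && g) || v || q).
Before assert !(!b): b && (!((v && g) || v || q))
Before g := !g: b && (!((v && (!g)) || v || q))
Answer: WP = b && (!((v && (!g)) || v || q))


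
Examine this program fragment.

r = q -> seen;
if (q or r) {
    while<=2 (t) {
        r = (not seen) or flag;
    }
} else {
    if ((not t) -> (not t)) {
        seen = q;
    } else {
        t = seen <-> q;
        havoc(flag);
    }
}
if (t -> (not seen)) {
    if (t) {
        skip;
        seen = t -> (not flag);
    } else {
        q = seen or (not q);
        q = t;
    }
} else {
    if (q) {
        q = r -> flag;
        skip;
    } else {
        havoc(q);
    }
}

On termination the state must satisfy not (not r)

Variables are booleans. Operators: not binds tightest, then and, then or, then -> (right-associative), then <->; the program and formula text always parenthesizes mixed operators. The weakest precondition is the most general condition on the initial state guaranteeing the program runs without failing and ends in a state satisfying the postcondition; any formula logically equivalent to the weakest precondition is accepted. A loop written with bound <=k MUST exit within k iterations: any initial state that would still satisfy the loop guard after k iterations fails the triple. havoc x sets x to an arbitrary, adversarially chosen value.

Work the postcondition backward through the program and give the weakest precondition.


Working backward. After the program, the postcondition not (not r) must hold; in canonical form it is r.
Then branch requires (t -> r) and ((not t) -> r); else branch requires (q -> r) and ((not q) -> r).
Before the if: ((t -> (not seen)) -> ((t -> r) and ((not t) -> r))) and ((not (t -> (not seen))) -> ((q -> r) and ((not q) -> r)))
Then branch requires (t -> ((t -> ((not t) and ((t -> (not seen)) -> ((t -> ((not seen) or flag)) and ((not t) -> ((not seen) or flag)))) and ((not (t -> (not seen))) -> ((q -> ((not seen) or flag)) and ((not q) -> ((not seen) or flag)))))) and ((not t) -> (((t -> (not seen)) -> ((t -> ((not seen) or flag)) and ((not t) -> ((not seen) or flag)))) and ((not (t -> (not seen))) -> ((q -> ((not seen) or flag)) and ((not q) -> ((not seen) or flag)))))))) and ((not t) -> (((t -> (not seen)) -> ((t -> r) and ((not t) -> r))) and ((not (t -> (not seen))) -> ((q -> r) and ((not q) -> r))))); else branch requires ((t -> (not q)) -> ((t -> r) and ((not t) -> r))) and ((not (t -> (not q))) -> ((q -> r) and ((not q) -> r))).
Before the if: ((q or r) -> ((t -> ((t -> ((not t) and ((t -> (not seen)) -> ((t -> ((not seen) or flag)) and ((not t) -> ((not seen) or flag)))) and ((not (t -> (not seen))) -> ((q -> ((not seen) or flag)) and ((not q) -> ((not seen) or flag)))))) and ((not t) -> (((t -> (not seen)) -> ((t -> ((not seen) or flag)) and ((not t) -> ((not seen) or flag)))) and ((not (t -> (not seen))) -> ((q -> ((not seen) or flag)) and ((not q) -> ((not seen) or flag)))))))) and ((not t) -> (((t -> (not seen)) -> ((t -> r) and ((not t) -> r))) and ((not (t -> (not seen))) -> ((q -> r) and ((not q) -> r))))))) and ((not (q or r)) -> (((t -> (not q)) -> ((t -> r) and ((not t) -> r))) and ((not (t -> (not q))) -> ((q -> r) and ((not q) -> r)))))
Before r := q -> seen: ((q or (q -> seen)) -> ((t -> ((t -> ((not t) and ((t -> (not seen)) -> ((t -> ((not seen) or flag)) and ((not t) -> ((not seen) or flag)))) and ((not (t -> (not seen))) -> ((q -> ((not seen) or flag)) and ((not q) -> ((not seen) or flag)))))) and ((not t) -> (((t -> (not seen)) -> ((t -> ((not seen) or flag)) and ((not t) -> ((not seen) or flag)))) and ((not (t -> (not seen))) -> ((q -> ((not seen) or flag)) and ((not q) -> ((not seen) or flag)))))))) and ((not t) -> (((t -> (not seen)) -> ((t -> (q -> seen)) and ((not t) -> (q -> seen)))) and ((not (t -> (not seen))) -> ((q -> (q -> seen)) and ((not q) -> (q -> seen)))))))) and ((not (q or (q -> seen))) -> (((t -> (not q)) -> ((t -> (q -> seen)) and ((not t) -> (q -> seen)))) and ((not (t -> (not q))) -> ((q -> (q -> seen)) and ((not q) -> (q -> seen))))))
Answer: WP = ((q or (q -> seen)) -> ((t -> ((t -> ((not t) and ((t -> (not seen)) -> ((t -> ((not seen) or flag)) and ((not t) -> ((not seen) or flag)))) and ((not (t -> (not seen))) -> ((q -> ((not seen) or flag)) and ((not q) -> ((not seen) or flag)))))) and ((not t) -> (((t -> (not seen)) -> ((t -> ((not seen) or flag)) and ((not t) -> ((not seen) or flag)))) and ((not (t -> (not seen))) -> ((q -> ((not seen) or flag)) and ((not q) -> ((not seen) or flag)))))))) and ((not t) -> (((t -> (not seen)) -> ((t -> (q -> seen)) and ((not t) -> (q -> seen)))) and ((not (t -> (not seen))) -> ((q -> (q -> seen)) and ((not q) -> (q -> seen)))))))) and ((not (q or (q -> seen))) -> (((t -> (not q)) -> ((t -> (q -> seen)) and ((not t) -> (q -> seen)))) and ((not (t -> (not q))) -> ((q -> (q -> seen)) and ((not q) -> (q -> seen))))))


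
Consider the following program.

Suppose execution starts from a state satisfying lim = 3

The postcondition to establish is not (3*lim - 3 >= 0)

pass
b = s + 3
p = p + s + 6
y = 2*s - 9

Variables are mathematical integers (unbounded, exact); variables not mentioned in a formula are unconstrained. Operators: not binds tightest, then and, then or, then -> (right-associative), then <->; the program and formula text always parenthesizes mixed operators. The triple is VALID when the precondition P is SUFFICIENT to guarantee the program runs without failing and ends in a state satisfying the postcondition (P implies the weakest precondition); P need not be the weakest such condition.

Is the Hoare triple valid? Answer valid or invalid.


Working backward. After the program, the postcondition not (3*lim - 3 >= 0) must hold; in canonical form it is not (3*lim >= 3).
Before y := 2*s - 9: not (3*lim >= 3)
Before p := p + s + 6: not (3*lim >= 3)
Before b := s + 3: not (3*lim >= 3)
Before skip: not (3*lim >= 3)
The weakest precondition is not (3*lim >= 3).
Check whether lim = 3 implies it.
Countermodel: at the initial state lim = 3, the precondition holds but the weakest precondition fails.
Answer: invalid


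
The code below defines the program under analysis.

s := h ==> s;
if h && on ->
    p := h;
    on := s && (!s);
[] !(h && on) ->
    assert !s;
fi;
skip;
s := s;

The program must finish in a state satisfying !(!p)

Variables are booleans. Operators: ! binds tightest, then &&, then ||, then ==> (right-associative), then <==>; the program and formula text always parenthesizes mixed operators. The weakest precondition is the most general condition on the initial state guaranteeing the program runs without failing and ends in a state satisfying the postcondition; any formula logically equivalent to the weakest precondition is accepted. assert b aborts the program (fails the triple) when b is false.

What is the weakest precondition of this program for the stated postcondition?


Working backward. After the program, the postcondition !(!p) must hold; in canonical form it is p.
Before s := s: p
Before skip: p
Then branch requires h; else branch requires (!s) && p.
Before the if: ((h && on) ==> h) && ((!(h && on)) ==> ((!s) && p))
Before s := h ==> s: ((h && on) ==> h) && ((!(h && on)) ==> ((!(h ==> s)) && p))
Answer: WP = ((h && on) ==> h) && ((!(h && on)) ==> ((!(h ==> s)) && p))


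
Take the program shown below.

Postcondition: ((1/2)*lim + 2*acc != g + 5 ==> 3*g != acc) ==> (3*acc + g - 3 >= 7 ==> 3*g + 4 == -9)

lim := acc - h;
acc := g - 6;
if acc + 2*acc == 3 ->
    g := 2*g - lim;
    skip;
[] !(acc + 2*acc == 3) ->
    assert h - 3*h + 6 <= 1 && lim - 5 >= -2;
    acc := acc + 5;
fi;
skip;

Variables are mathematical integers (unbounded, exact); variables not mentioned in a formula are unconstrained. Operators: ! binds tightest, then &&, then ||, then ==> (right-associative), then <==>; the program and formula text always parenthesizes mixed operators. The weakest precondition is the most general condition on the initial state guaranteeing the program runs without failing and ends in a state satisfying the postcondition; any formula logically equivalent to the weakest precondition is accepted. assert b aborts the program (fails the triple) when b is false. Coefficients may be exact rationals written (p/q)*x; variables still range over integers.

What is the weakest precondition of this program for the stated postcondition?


Working backward. After the program, the postcondition ((1/2)*lim + 2*acc != g + 5 ==> 3*g != acc) ==> (3*acc + g - 3 >= 7 ==> 3*g + 4 == -9) must hold; in canonical form it is (2*acc + (1/2)*lim != g + 5 ==> 3*g != acc) ==> (3*acc + g >= 10 ==> 3*g == -13).
Before skip: (2*acc + (1/2)*lim != g + 5 ==> 3*g != acc) ==> (3*acc + g >= 10 ==> 3*g == -13)
Then branch requires (2*acc + (3/2)*lim != 2*g + 5 ==> 6*g != acc + 3*lim) ==> (3*acc + 2*g >= lim + 10 ==> 6*g == 3*lim - 13); else branch requires 2*h >= 5 && lim >= 3 && ((2*acc + (1/2)*lim != g - 5 ==> 3*g != acc + 5) ==> (3*acc + g >= -5 ==> 3*g == -13)).
Before the if: (3*acc == 3 ==> ((2*acc + (3/2)*lim != 2*g + 5 ==> 6*g != acc + 3*lim) ==> (3*acc + 2*g >= lim + 10 ==> 6*g == 3*lim - 13))) && ((!(3*acc == 3)) ==> (2*h >= 5 && lim >= 3 && ((2*acc + (1/2)*lim != g - 5 ==> 3*g != acc + 5) ==> (3*acc + g >= -5 ==> 3*g == -13))))
Before acc := g - 6: (3*g == 21 ==> (((3/2)*lim != 17 ==> 5*g != 3*lim - 6) ==> (5*g >= lim + 28 ==> 6*g == 3*lim - 13))) && ((!(3*g == 21)) ==> (2*h >= 5 && lim >= 3 && ((g + (1/2)*lim != 7 ==> 2*g != -1) ==> (4*g >= 13 ==> 3*g == -13))))
Before lim := acc - h: (3*g == 21 ==> (((3/2)*acc != (3/2)*h + 17 ==> 5*g + 3*h != 3*acc - 6) ==> (5*g + h >= acc + 28 ==> 6*g + 3*h == 3*acc - 13))) && ((!(3*g == 21)) ==> (2*h >= 5 && acc >= h + 3 && (((1/2)*acc + g != (1/2)*h + 7 ==> 2*g != -1) ==> (4*g >= 13 ==> 3*g == -13))))
Answer: WP = (3*g == 21 ==> (((3/2)*acc != (3/2)*h + 17 ==> 5*g + 3*h != 3*acc - 6) ==> (5*g + h >= acc + 28 ==> 6*g + 3*h == 3*acc - 13))) && ((!(3*g == 21)) ==> (2*h >= 5 && acc >= h + 3 && (((1/2)*acc + g != (1/2)*h + 7 ==> 2*g != -1) ==> (4*g >= 13 ==> 3*g == -13))))


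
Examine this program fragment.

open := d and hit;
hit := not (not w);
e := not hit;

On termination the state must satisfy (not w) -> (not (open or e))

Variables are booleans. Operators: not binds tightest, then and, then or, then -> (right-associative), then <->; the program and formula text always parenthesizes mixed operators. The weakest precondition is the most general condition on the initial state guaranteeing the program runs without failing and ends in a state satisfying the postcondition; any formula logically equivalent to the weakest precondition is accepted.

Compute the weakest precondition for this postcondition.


Working backward. After the program, (not w) -> (not (open or e)) must hold.
Before e := not hit: (not w) -> (not (open or (not hit)))
Before hit := not (not w): (not w) -> (not (open or (not w)))
Before open := d and hit: (not w) -> (not ((d and hit) or (not w)))
Answer: WP = (not w) -> (not ((d and hit) or (not w)))


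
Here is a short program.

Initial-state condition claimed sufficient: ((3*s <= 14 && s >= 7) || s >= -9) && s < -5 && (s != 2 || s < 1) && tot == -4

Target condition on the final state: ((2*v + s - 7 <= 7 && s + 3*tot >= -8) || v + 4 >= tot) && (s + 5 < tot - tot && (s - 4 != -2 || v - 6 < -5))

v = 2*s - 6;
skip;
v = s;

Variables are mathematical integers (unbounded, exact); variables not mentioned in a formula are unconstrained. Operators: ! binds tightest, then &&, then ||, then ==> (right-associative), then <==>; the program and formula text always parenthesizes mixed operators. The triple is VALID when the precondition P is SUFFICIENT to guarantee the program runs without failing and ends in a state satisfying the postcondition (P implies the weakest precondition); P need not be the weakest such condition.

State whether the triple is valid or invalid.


Working backward. After the program, the postcondition ((2*v + s - 7 <= 7 && s + 3*tot >= -8) || v + 4 >= tot) && (s + 5 < tot - tot && (s - 4 != -2 || v - 6 < -5)) must hold; in canonical form it is ((s + 2*v <= 14 && s + 3*tot >= -8) || v >= tot - 4) && s < -5 && (s != 2 || v < 1).
Before v := s: ((3*s <= 14 && s + 3*tot >= -8) || s >= tot - 4) && s < -5 && (s != 2 || s < 1)
Before skip: ((3*s <= 14 && s + 3*tot >= -8) || s >= tot - 4) && s < -5 && (s != 2 || s < 1)
Before v := 2*s - 6: ((3*s <= 14 && s + 3*tot >= -8) || s >= tot - 4) && s < -5 && (s != 2 || s < 1)
The weakest precondition is ((3*s <= 14 && s + 3*tot >= -8) || s >= tot - 4) && s < -5 && (s != 2 || s < 1).
Check whether ((3*s <= 14 && s >= 7) || s >= -9) && s < -5 && (s != 2 || s < 1) && tot == -4 implies it.
Countermodel: at the initial state s = -9, tot = -4, the precondition holds but the weakest precondition fails.
Answer: invalid


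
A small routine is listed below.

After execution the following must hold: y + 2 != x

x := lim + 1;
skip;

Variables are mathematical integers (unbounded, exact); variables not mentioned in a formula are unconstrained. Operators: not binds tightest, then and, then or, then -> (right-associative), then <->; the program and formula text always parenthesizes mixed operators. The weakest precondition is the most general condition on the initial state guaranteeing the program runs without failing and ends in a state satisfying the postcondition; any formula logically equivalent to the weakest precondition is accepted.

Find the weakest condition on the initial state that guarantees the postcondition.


Working backward. After the program, the postcondition y + 2 != x must hold; in canonical form it is y != x - 2.
Before skip: y != x - 2
Before x := lim + 1: y != lim - 1
Answer: WP = y != lim - 1


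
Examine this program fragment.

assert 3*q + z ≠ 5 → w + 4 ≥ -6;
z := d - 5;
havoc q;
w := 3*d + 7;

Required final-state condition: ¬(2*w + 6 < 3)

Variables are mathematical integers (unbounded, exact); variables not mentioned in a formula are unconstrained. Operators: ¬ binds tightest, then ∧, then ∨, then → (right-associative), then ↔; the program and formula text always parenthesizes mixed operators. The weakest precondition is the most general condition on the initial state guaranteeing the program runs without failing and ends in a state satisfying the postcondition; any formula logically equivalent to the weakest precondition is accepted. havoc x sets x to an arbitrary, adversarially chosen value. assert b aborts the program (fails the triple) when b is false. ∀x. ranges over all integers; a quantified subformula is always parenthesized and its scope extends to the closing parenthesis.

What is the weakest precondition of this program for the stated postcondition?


Working backward. After the program, the postcondition ¬(2*w + 6 < 3) must hold; in canonical form it is ¬(2*w < -3).
Before w := 3*d + 7: ¬(6*d < -17)
Before havoc q: ¬(6*d < -17)
Before z := d - 5: ¬(6*d < -17)
Before assert 3*q + z ≠ 5 → w + 4 ≥ -6: (3*q + z ≠ 5 → w ≥ -10) ∧ (¬(6*d < -17))
Answer: WP = (3*q + z ≠ 5 → w ≥ -10) ∧ (¬(6*d < -17))


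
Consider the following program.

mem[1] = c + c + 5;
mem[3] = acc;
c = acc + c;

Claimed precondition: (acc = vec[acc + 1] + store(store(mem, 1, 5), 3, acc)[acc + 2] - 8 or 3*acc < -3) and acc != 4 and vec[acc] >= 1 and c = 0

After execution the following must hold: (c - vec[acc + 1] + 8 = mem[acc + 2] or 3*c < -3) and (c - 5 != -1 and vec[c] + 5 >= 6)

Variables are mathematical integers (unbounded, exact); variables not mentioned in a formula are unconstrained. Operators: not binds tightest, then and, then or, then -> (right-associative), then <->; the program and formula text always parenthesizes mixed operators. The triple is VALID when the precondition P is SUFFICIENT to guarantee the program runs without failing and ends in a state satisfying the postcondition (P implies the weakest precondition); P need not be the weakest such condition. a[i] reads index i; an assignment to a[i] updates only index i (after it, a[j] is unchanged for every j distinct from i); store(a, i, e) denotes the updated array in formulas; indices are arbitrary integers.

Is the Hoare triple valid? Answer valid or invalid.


Working backward. After the program, the postcondition (c - vec[acc + 1] + 8 = mem[acc + 2] or 3*c < -3) and (c - 5 != -1 and vec[c] + 5 >= 6) must hold; in canonical form it is (c = mem[acc + 2] + vec[acc + 1] - 8 or 3*c < -3) and c != 4 and vec[c] >= 1.
Before c := acc + c: (acc + c = mem[acc + 2] + vec[acc + 1] - 8 or 3*acc + 3*c < -3) and acc + c != 4 and vec[acc + c] >= 1
Before mem[3] := acc: (acc + c = vec[acc + 1] + store(mem, 3, acc)[acc + 2] - 8 or 3*acc + 3*c < -3) and acc + c != 4 and vec[acc + c] >= 1
Before mem[1] := c + c + 5: (acc + c = vec[acc + 1] + store(store(mem, 1, 2*c + 5), 3, acc)[acc + 2] - 8 or 3*acc + 3*c < -3) and acc + c != 4 and vec[acc + c] >= 1
The weakest precondition is (acc + c = vec[acc + 1] + store(store(mem, 1, 2*c + 5), 3, acc)[acc + 2] - 8 or 3*acc + 3*c < -3) and acc + c != 4 and vec[acc + c] >= 1.
Check whether (acc = vec[acc + 1] + store(store(mem, 1, 5), 3, acc)[acc + 2] - 8 or 3*acc < -3) and acc != 4 and vec[acc] >= 1 and c = 0 implies it.
Every state satisfying the precondition satisfies the weakest precondition: the implication holds.
Answer: valid


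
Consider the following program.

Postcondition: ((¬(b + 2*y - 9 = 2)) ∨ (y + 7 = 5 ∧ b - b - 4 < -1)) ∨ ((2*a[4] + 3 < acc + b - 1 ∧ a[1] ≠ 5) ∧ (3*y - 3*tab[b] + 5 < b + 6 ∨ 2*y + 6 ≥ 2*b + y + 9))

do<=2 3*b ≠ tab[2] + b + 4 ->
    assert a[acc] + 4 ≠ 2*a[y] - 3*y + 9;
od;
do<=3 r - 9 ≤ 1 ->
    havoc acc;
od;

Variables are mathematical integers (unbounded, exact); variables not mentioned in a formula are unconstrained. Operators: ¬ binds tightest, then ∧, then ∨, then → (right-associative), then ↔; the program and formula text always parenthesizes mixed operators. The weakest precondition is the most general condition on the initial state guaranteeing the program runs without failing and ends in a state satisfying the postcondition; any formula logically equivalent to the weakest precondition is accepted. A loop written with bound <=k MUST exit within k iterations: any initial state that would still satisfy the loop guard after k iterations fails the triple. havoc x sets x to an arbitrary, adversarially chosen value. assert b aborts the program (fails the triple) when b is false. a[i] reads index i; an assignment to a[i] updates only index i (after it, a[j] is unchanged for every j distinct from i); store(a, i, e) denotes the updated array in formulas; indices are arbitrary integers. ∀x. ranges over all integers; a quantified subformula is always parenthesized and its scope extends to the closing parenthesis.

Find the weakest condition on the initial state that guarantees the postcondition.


Working backward. After the program, the postcondition ((¬(b + 2*y - 9 = 2)) ∨ (y + 7 = 5 ∧ b - b - 4 < -1)) ∨ ((2*a[4] + 3 < acc + b - 1 ∧ a[1] ≠ 5) ∧ (3*y - 3*tab[b] + 5 < b + 6 ∨ 2*y + 6 ≥ 2*b + y + 9)) must hold; in canonical form it is (¬(b + 2*y = 11)) ∨ y = -2 ∨ (2*a[4] < acc + b - 4 ∧ a[1] ≠ 5 ∧ (3*y < 3*tab[b] + b + 1 ∨ y ≥ 2*b + 3)).
Before the loop (bound <=3), unroll the exhaustion recursion (WP_0 = exit-now case; WP_j = one more guarded iteration, up to j = 3):
  WP_0: (¬(r ≤ 10)) ∧ ((¬(b + 2*y = 11)) ∨ y = -2 ∨ (2*a[4] < acc + b - 4 ∧ a[1] ≠ 5 ∧ (3*y < 3*tab[b] + b + 1 ∨ y ≥ 2*b + 3)))
  WP_1: (r ≤ 10 → (∀acc_1. ((¬(r ≤ 10)) ∧ ((¬(b + 2*y = 11)) ∨ y = -2 ∨ (2*a[4] < acc_1 + b - 4 ∧ a[1] ≠ 5 ∧ (3*y < 3*tab[b] + b + 1 ∨ y ≥ 2*b + 3)))))) ∧ ((¬(r ≤ 10)) → ((¬(b + 2*y = 11)) ∨ y = -2 ∨ (2*a[4] < acc + b - 4 ∧ a[1] ≠ 5 ∧ (3*y < 3*tab[b] + b + 1 ∨ y ≥ 2*b + 3))))
  WP_2: (r ≤ 10 → (∀acc_2. ((r ≤ 10 → (∀acc_1. ((¬(r ≤ 10)) ∧ ((¬(b + 2*y = 11)) ∨ y = -2 ∨ (2*a[4] < acc_1 + b - 4 ∧ a[1] ≠ 5 ∧ (3*y < 3*tab[b] + b + 1 ∨ y ≥ 2*b + 3)))))) ∧ ((¬(r ≤ 10)) → ((¬(b + 2*y = 11)) ∨ y = -2 ∨ (2*a[4] < acc_2 + b - 4 ∧ a[1] ≠ 5 ∧ (3*y < 3*tab[b] + b + 1 ∨ y ≥ 2*b + 3))))))) ∧ ((¬(r ≤ 10)) → ((¬(b + 2*y = 11)) ∨ y = -2 ∨ (2*a[4] < acc + b - 4 ∧ a[1] ≠ 5 ∧ (3*y < 3*tab[b] + b + 1 ∨ y ≥ 2*b + 3))))
  WP_3: (r ≤ 10 → (∀acc_3. ((r ≤ 10 → (∀acc_2. ((r ≤ 10 → (∀acc_1. ((¬(r ≤ 10)) ∧ ((¬(b + 2*y = 11)) ∨ y = -2 ∨ (2*a[4] < acc_1 + b - 4 ∧ a[1] ≠ 5 ∧ (3*y < 3*tab[b] + b + 1 ∨ y ≥ 2*b + 3)))))) ∧ ((¬(r ≤ 10)) → ((¬(b + 2*y = 11)) ∨ y = -2 ∨ (2*a[4] < acc_2 + b - 4 ∧ a[1] ≠ 5 ∧ (3*y < 3*tab[b] + b + 1 ∨ y ≥ 2*b + 3))))))) ∧ ((¬(r ≤ 10)) → ((¬(b + 2*y = 11)) ∨ y = -2 ∨ (2*a[4] < acc_3 + b - 4 ∧ a[1] ≠ 5 ∧ (3*y < 3*tab[b] + b + 1 ∨ y ≥ 2*b + 3))))))) ∧ ((¬(r ≤ 10)) → ((¬(b + 2*y = 11)) ∨ y = -2 ∨ (2*a[4] < acc + b - 4 ∧ a[1] ≠ 5 ∧ (3*y < 3*tab[b] + b + 1 ∨ y ≥ 2*b + 3))))
So before the loop: (r ≤ 10 → (∀acc_3. ((r ≤ 10 → (∀acc_2. ((r ≤ 10 → (∀acc_1. ((¬(r ≤ 10)) ∧ ((¬(b + 2*y = 11)) ∨ y = -2 ∨ (2*a[4] < acc_1 + b - 4 ∧ a[1] ≠ 5 ∧ (3*y < 3*tab[b] + b + 1 ∨ y ≥ 2*b + 3)))))) ∧ ((¬(r ≤ 10)) → ((¬(b + 2*y = 11)) ∨ y = -2 ∨ (2*a[4] < acc_2 + b - 4 ∧ a[1] ≠ 5 ∧ (3*y < 3*tab[b] + b + 1 ∨ y ≥ 2*b + 3))))))) ∧ ((¬(r ≤ 10)) → ((¬(b + 2*y = 11)) ∨ y = -2 ∨ (2*a[4] < acc_3 + b - 4 ∧ a[1] ≠ 5 ∧ (3*y < 3*tab[b] + b + 1 ∨ y ≥ 2*b + 3))))))) ∧ ((¬(r ≤ 10)) → ((¬(b + 2*y = 11)) ∨ y = -2 ∨ (2*a[4] < acc + b - 4 ∧ a[1] ≠ 5 ∧ (3*y < 3*tab[b] + b + 1 ∨ y ≥ 2*b + 3))))
Before the loop (bound <=2), unroll the exhaustion recursion (WP_0 = exit-now case; WP_j = one more guarded iteration, up to j = 2):
  WP_0: (¬(2*b ≠ tab[2] + 4)) ∧ (r ≤ 10 → (∀acc_3. ((r ≤ 10 → (∀acc_2. ((r ≤ 10 → (∀acc_1. ((¬(r ≤ 10)) ∧ ((¬(b + 2*y = 11)) ∨ y = -2 ∨ (2*a[4] < acc_1 + b - 4 ∧ a[1] ≠ 5 ∧ (3*y < 3*tab[b] + b + 1 ∨ y ≥ 2*b + 3)))))) ∧ ((¬(r ≤ 10)) → ((¬(b + 2*y = 11)) ∨ y = -2 ∨ (2*a[4] < acc_2 + b - 4 ∧ a[1] ≠ 5 ∧ (3*y < 3*tab[b] + b + 1 ∨ y ≥ 2*b + 3))))))) ∧ ((¬(r ≤ 10)) → ((¬(b + 2*y = 11)) ∨ y = -2 ∨ (2*a[4] < acc_3 + b - 4 ∧ a[1] ≠ 5 ∧ (3*y < 3*tab[b] + b + 1 ∨ y ≥ 2*b + 3))))))) ∧ ((¬(r ≤ 10)) → ((¬(b + 2*y = 11)) ∨ y = -2 ∨ (2*a[4] < acc + b - 4 ∧ a[1] ≠ 5 ∧ (3*y < 3*tab[b] + b + 1 ∨ y ≥ 2*b + 3))))
  WP_1: (2*b ≠ tab[2] + 4 → (a[acc] + 3*y ≠ 2*a[y] + 5 ∧ (¬(2*b ≠ tab[2] + 4)) ∧ (r ≤ 10 → (∀acc_3. ((r ≤ 10 → (∀acc_2. ((r ≤ 10 → (∀acc_1. ((¬(r ≤ 10)) ∧ ((¬(b + 2*y = 11)) ∨ y = -2 ∨ (2*a[4] < acc_1 + b - 4 ∧ a[1] ≠ 5 ∧ (3*y < 3*tab[b] + b + 1 ∨ y ≥ 2*b + 3)))))) ∧ ((¬(r ≤ 10)) → ((¬(b + 2*y = 11)) ∨ y = -2 ∨ (2*a[4] < acc_2 + b - 4 ∧ a[1] ≠ 5 ∧ (3*y < 3*tab[b] + b + 1 ∨ y ≥ 2*b + 3))))))) ∧ ((¬(r ≤ 10)) → ((¬(b + 2*y = 11)) ∨ y = -2 ∨ (2*a[4] < acc_3 + b - 4 ∧ a[1] ≠ 5 ∧ (3*y < 3*tab[b] + b + 1 ∨ y ≥ 2*b + 3))))))) ∧ ((¬(r ≤ 10)) → ((¬(b + 2*y = 11)) ∨ y = -2 ∨ (2*a[4] < acc + b - 4 ∧ a[1] ≠ 5 ∧ (3*y < 3*tab[b] + b + 1 ∨ y ≥ 2*b + 3)))))) ∧ ((¬(2*b ≠ tab[2] + 4)) → ((r ≤ 10 → (∀acc_3. ((r ≤ 10 → (∀acc_2. ((r ≤ 10 → (∀acc_1. ((¬(r ≤ 10)) ∧ ((¬(b + 2*y = 11)) ∨ y = -2 ∨ (2*a[4] < acc_1 + b - 4 ∧ a[1] ≠ 5 ∧ (3*y < 3*tab[b] + b + 1 ∨ y ≥ 2*b + 3)))))) ∧ ((¬(r ≤ 10)) → ((¬(b + 2*y = 11)) ∨ y = -2 ∨ (2*a[4] < acc_2 + b - 4 ∧ a[1] ≠ 5 ∧ (3*y < 3*tab[b] + b + 1 ∨ y ≥ 2*b + 3))))))) ∧ ((¬(r ≤ 10)) → ((¬(b + 2*y = 11)) ∨ y = -2 ∨ (2*a[4] < acc_3 + b - 4 ∧ a[1] ≠ 5 ∧ (3*y < 3*tab[b] + b + 1 ∨ y ≥ 2*b + 3))))))) ∧ ((¬(r ≤ 10)) → ((¬(b + 2*y = 11)) ∨ y = -2 ∨ (2*a[4] < acc + b - 4 ∧ a[1] ≠ 5 ∧ (3*y < 3*tab[b] + b + 1 ∨ y ≥ 2*b + 3))))))
  WP_2: (2*b ≠ tab[2] + 4 → (a[acc] + 3*y ≠ 2*a[y] + 5 ∧ (2*b ≠ tab[2] + 4 → (a[acc] + 3*y ≠ 2*a[y] + 5 ∧ (¬(2*b ≠ tab[2] + 4)) ∧ (r ≤ 10 → (∀acc_3. ((r ≤ 10 → (∀acc_2. ((r ≤ 10 → (∀acc_1. ((¬(r ≤ 10)) ∧ ((¬(b + 2*y = 11)) ∨ y = -2 ∨ (2*a[4] < acc_1 + b - 4 ∧ a[1] ≠ 5 ∧ (3*y < 3*tab[b] + b + 1 ∨ y ≥ 2*b + 3)))))) ∧ ((¬(r ≤ 10)) → ((¬(b + 2*y = 11)) ∨ y = -2 ∨ (2*a[4] < acc_2 + b - 4 ∧ a[1] ≠ 5 ∧ (3*y < 3*tab[b] + b + 1 ∨ y ≥ 2*b + 3))))))) ∧ ((¬(r ≤ 10)) → ((¬(b + 2*y = 11)) ∨ y = -2 ∨ (2*a[4] < acc_3 + b - 4 ∧ a[1] ≠ 5 ∧ (3*y < 3*tab[b] + b + 1 ∨ y ≥ 2*b + 3))))))) ∧ ((¬(r ≤ 10)) → ((¬(b + 2*y = 11)) ∨ y = -2 ∨ (2*a[4] < acc + b - 4 ∧ a[1] ≠ 5 ∧ (3*y < 3*tab[b] + b + 1 ∨ y ≥ 2*b + 3)))))) ∧ ((¬(2*b ≠ tab[2] + 4)) → ((r ≤ 10 → (∀acc_3. ((r ≤ 10 → (∀acc_2. ((r ≤ 10 → (∀acc_1. ((¬(r ≤ 10)) ∧ ((¬(b + 2*y = 11)) ∨ y = -2 ∨ (2*a[4] < acc_1 + b - 4 ∧ a[1] ≠ 5 ∧ (3*y < 3*tab[b] + b + 1 ∨ y ≥ 2*b + 3)))))) ∧ ((¬(r ≤ 10)) → ((¬(b + 2*y = 11)) ∨ y = -2 ∨ (2*a[4] < acc_2 + b - 4 ∧ a[1] ≠ 5 ∧ (3*y < 3*tab[b] + b + 1 ∨ y ≥ 2*b + 3))))))) ∧ ((¬(r ≤ 10)) → ((¬(b + 2*y = 11)) ∨ y = -2 ∨ (2*a[4] < acc_3 + b - 4 ∧ a[1] ≠ 5 ∧ (3*y < 3*tab[b] + b + 1 ∨ y ≥ 2*b + 3))))))) ∧ ((¬(r ≤ 10)) → ((¬(b + 2*y = 11)) ∨ y = -2 ∨ (2*a[4] < acc + b - 4 ∧ a[1] ≠ 5 ∧ (3*y < 3*tab[b] + b + 1 ∨ y ≥ 2*b + 3)))))))) ∧ ((¬(2*b ≠ tab[2] + 4)) → ((r ≤ 10 → (∀acc_3. ((r ≤ 10 → (∀acc_2. ((r ≤ 10 → (∀acc_1. ((¬(r ≤ 10)) ∧ ((¬(b + 2*y = 11)) ∨ y = -2 ∨ (2*a[4] < acc_1 + b - 4 ∧ a[1] ≠ 5 ∧ (3*y < 3*tab[b] + b + 1 ∨ y ≥ 2*b + 3)))))) ∧ ((¬(r ≤ 10)) → ((¬(b + 2*y = 11)) ∨ y = -2 ∨ (2*a[4] < acc_2 + b - 4 ∧ a[1] ≠ 5 ∧ (3*y < 3*tab[b] + b + 1 ∨ y ≥ 2*b + 3))))))) ∧ ((¬(r ≤ 10)) → ((¬(b + 2*y = 11)) ∨ y = -2 ∨ (2*a[4] < acc_3 + b - 4 ∧ a[1] ≠ 5 ∧ (3*y < 3*tab[b] + b + 1 ∨ y ≥ 2*b + 3))))))) ∧ ((¬(r ≤ 10)) → ((¬(b + 2*y = 11)) ∨ y = -2 ∨ (2*a[4] < acc + b - 4 ∧ a[1] ≠ 5 ∧ (3*y < 3*tab[b] + b + 1 ∨ y ≥ 2*b + 3))))))
So before the loop: (2*b ≠ tab[2] + 4 → (a[acc] + 3*y ≠ 2*a[y] + 5 ∧ (2*b ≠ tab[2] + 4 → (a[acc] + 3*y ≠ 2*a[y] + 5 ∧ (¬(2*b ≠ tab[2] + 4)) ∧ (r ≤ 10 → (∀acc_3. ((r ≤ 10 → (∀acc_2. ((r ≤ 10 → (∀acc_1. ((¬(r ≤ 10)) ∧ ((¬(b + 2*y = 11)) ∨ y = -2 ∨ (2*a[4] < acc_1 + b - 4 ∧ a[1] ≠ 5 ∧ (3*y < 3*tab[b] + b + 1 ∨ y ≥ 2*b + 3)))))) ∧ ((¬(r ≤ 10)) → ((¬(b + 2*y = 11)) ∨ y = -2 ∨ (2*a[4] < acc_2 + b - 4 ∧ a[1] ≠ 5 ∧ (3*y < 3*tab[b] + b + 1 ∨ y ≥ 2*b + 3))))))) ∧ ((¬(r ≤ 10)) → ((¬(b + 2*y = 11)) ∨ y = -2 ∨ (2*a[4] < acc_3 + b - 4 ∧ a[1] ≠ 5 ∧ (3*y < 3*tab[b] + b + 1 ∨ y ≥ 2*b + 3))))))) ∧ ((¬(r ≤ 10)) → ((¬(b + 2*y = 11)) ∨ y = -2 ∨ (2*a[4] < acc + b - 4 ∧ a[1] ≠ 5 ∧ (3*y < 3*tab[b] + b + 1 ∨ y ≥ 2*b + 3)))))) ∧ ((¬(2*b ≠ tab[2] + 4)) → ((r ≤ 10 → (∀acc_3. ((r ≤ 10 → (∀acc_2. ((r ≤ 10 → (∀acc_1. ((¬(r ≤ 10)) ∧ ((¬(b + 2*y = 11)) ∨ y = -2 ∨ (2*a[4] < acc_1 + b - 4 ∧ a[1] ≠ 5 ∧ (3*y < 3*tab[b] + b + 1 ∨ y ≥ 2*b + 3)))))) ∧ ((¬(r ≤ 10)) → ((¬(b + 2*y = 11)) ∨ y = -2 ∨ (2*a[4] < acc_2 + b - 4 ∧ a[1] ≠ 5 ∧ (3*y < 3*tab[b] + b + 1 ∨ y ≥ 2*b + 3))))))) ∧ ((¬(r ≤ 10)) → ((¬(b + 2*y = 11)) ∨ y = -2 ∨ (2*a[4] < acc_3 + b - 4 ∧ a[1] ≠ 5 ∧ (3*y < 3*tab[b] + b + 1 ∨ y ≥ 2*b + 3))))))) ∧ ((¬(r ≤ 10)) → ((¬(b + 2*y = 11)) ∨ y = -2 ∨ (2*a[4] < acc + b - 4 ∧ a[1] ≠ 5 ∧ (3*y < 3*tab[b] + b + 1 ∨ y ≥ 2*b + 3)))))))) ∧ ((¬(2*b ≠ tab[2] + 4)) → ((r ≤ 10 → (∀acc_3. ((r ≤ 10 → (∀acc_2. ((r ≤ 10 → (∀acc_1. ((¬(r ≤ 10)) ∧ ((¬(b + 2*y = 11)) ∨ y = -2 ∨ (2*a[4] < acc_1 + b - 4 ∧ a[1] ≠ 5 ∧ (3*y < 3*tab[b] + b + 1 ∨ y ≥ 2*b + 3)))))) ∧ ((¬(r ≤ 10)) → ((¬(b + 2*y = 11)) ∨ y = -2 ∨ (2*a[4] < acc_2 + b - 4 ∧ a[1] ≠ 5 ∧ (3*y < 3*tab[b] + b + 1 ∨ y ≥ 2*b + 3))))))) ∧ ((¬(r ≤ 10)) → ((¬(b + 2*y = 11)) ∨ y = -2 ∨ (2*a[4] < acc_3 + b - 4 ∧ a[1] ≠ 5 ∧ (3*y < 3*tab[b] + b + 1 ∨ y ≥ 2*b + 3))))))) ∧ ((¬(r ≤ 10)) → ((¬(b + 2*y = 11)) ∨ y = -2 ∨ (2*a[4] < acc + b - 4 ∧ a[1] ≠ 5 ∧ (3*y < 3*tab[b] + b + 1 ∨ y ≥ 2*b + 3))))))
Answer: WP = (2*b ≠ tab[2] + 4 → (a[acc] + 3*y ≠ 2*a[y] + 5 ∧ (2*b ≠ tab[2] + 4 → (a[acc] + 3*y ≠ 2*a[y] + 5 ∧ (¬(2*b ≠ tab[2] + 4)) ∧ (r ≤ 10 → (∀acc_3. ((r ≤ 10 → (∀acc_2. ((r ≤ 10 → (∀acc_1. ((¬(r ≤ 10)) ∧ ((¬(b + 2*y = 11)) ∨ y = -2 ∨ (2*a[4] < acc_1 + b - 4 ∧ a[1] ≠ 5 ∧ (3*y < 3*tab[b] + b + 1 ∨ y ≥ 2*b + 3)))))) ∧ ((¬(r ≤ 10)) → ((¬(b + 2*y = 11)) ∨ y = -2 ∨ (2*a[4] < acc_2 + b - 4 ∧ a[1] ≠ 5 ∧ (3*y < 3*tab[b] + b + 1 ∨ y ≥ 2*b + 3))))))) ∧ ((¬(r ≤ 10)) → ((¬(b + 2*y = 11)) ∨ y = -2 ∨ (2*a[4] < acc_3 + b - 4 ∧ a[1] ≠ 5 ∧ (3*y < 3*tab[b] + b + 1 ∨ y ≥ 2*b + 3))))))) ∧ ((¬(r ≤ 10)) → ((¬(b + 2*y = 11)) ∨ y = -2 ∨ (2*a[4] < acc + b - 4 ∧ a[1] ≠ 5 ∧ (3*y < 3*tab[b] + b + 1 ∨ y ≥ 2*b + 3)))))) ∧ ((¬(2*b ≠ tab[2] + 4)) → ((r ≤ 10 → (∀acc_3. ((r ≤ 10 → (∀acc_2. ((r ≤ 10 → (∀acc_1. ((¬(r ≤ 10)) ∧ ((¬(b + 2*y = 11)) ∨ y = -2 ∨ (2*a[4] < acc_1 + b - 4 ∧ a[1] ≠ 5 ∧ (3*y < 3*tab[b] + b + 1 ∨ y ≥ 2*b + 3)))))) ∧ ((¬(r ≤ 10)) → ((¬(b + 2*y = 11)) ∨ y = -2 ∨ (2*a[4] < acc_2 + b - 4 ∧ a[1] ≠ 5 ∧ (3*y < 3*tab[b] + b + 1 ∨ y ≥ 2*b + 3))))))) ∧ ((¬(r ≤ 10)) → ((¬(b + 2*y = 11)) ∨ y = -2 ∨ (2*a[4] < acc_3 + b - 4 ∧ a[1] ≠ 5 ∧ (3*y < 3*tab[b] + b + 1 ∨ y ≥ 2*b + 3))))))) ∧ ((¬(r ≤ 10)) → ((¬(b + 2*y = 11)) ∨ y = -2 ∨ (2*a[4] < acc + b - 4 ∧ a[1] ≠ 5 ∧ (3*y < 3*tab[b] + b + 1 ∨ y ≥ 2*b + 3)))))))) ∧ ((¬(2*b ≠ tab[2] + 4)) → ((r ≤ 10 → (∀acc_3. ((r ≤ 10 → (∀acc_2. ((r ≤ 10 → (∀acc_1. ((¬(r ≤ 10)) ∧ ((¬(b + 2*y = 11)) ∨ y = -2 ∨ (2*a[4] < acc_1 + b - 4 ∧ a[1] ≠ 5 ∧ (3*y < 3*tab[b] + b + 1 ∨ y ≥ 2*b + 3)))))) ∧ ((¬(r ≤ 10)) → ((¬(b + 2*y = 11)) ∨ y = -2 ∨ (2*a[4] < acc_2 + b - 4 ∧ a[1] ≠ 5 ∧ (3*y < 3*tab[b] + b + 1 ∨ y ≥ 2*b + 3))))))) ∧ ((¬(r ≤ 10)) → ((¬(b + 2*y = 11)) ∨ y = -2 ∨ (2*a[4] < acc_3 + b - 4 ∧ a[1] ≠ 5 ∧ (3*y < 3*tab[b] + b + 1 ∨ y ≥ 2*b + 3))))))) ∧ ((¬(r ≤ 10)) → ((¬(b + 2*y = 11)) ∨ y = -2 ∨ (2*a[4] < acc + b - 4 ∧ a[1] ≠ 5 ∧ (3*y < 3*tab[b] + b + 1 ∨ y ≥ 2*b + 3))))))


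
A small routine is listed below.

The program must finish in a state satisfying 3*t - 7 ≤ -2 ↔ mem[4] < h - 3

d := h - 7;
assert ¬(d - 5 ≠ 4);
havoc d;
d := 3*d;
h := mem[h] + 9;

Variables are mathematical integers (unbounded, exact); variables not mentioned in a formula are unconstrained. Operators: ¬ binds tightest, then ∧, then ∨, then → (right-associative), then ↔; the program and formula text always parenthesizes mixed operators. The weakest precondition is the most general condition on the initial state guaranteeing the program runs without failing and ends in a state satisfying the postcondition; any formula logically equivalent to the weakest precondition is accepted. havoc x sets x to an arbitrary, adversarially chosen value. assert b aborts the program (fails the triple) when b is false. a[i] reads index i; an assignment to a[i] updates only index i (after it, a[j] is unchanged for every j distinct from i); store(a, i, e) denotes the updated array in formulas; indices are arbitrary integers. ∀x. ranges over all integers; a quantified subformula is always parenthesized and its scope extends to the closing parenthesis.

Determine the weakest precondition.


Working backward. After the program, the postcondition 3*t - 7 ≤ -2 ↔ mem[4] < h - 3 must hold; in canonical form it is 3*t ≤ 5 ↔ mem[4] < h - 3.
Before h := mem[h] + 9: 3*t ≤ 5 ↔ mem[4] < mem[h] + 6
Before d := 3*d: 3*t ≤ 5 ↔ mem[4] < mem[h] + 6
Before havoc d: 3*t ≤ 5 ↔ mem[4] < mem[h] + 6
Before assert ¬(d - 5 ≠ 4): (¬(d ≠ 9)) ∧ (3*t ≤ 5 ↔ mem[4] < mem[h] + 6)
Before d := h - 7: (¬(h ≠ 16)) ∧ (3*t ≤ 5 ↔ mem[4] < mem[h] + 6)
Answer: WP = (¬(h ≠ 16)) ∧ (3*t ≤ 5 ↔ mem[4] < mem[h] + 6)


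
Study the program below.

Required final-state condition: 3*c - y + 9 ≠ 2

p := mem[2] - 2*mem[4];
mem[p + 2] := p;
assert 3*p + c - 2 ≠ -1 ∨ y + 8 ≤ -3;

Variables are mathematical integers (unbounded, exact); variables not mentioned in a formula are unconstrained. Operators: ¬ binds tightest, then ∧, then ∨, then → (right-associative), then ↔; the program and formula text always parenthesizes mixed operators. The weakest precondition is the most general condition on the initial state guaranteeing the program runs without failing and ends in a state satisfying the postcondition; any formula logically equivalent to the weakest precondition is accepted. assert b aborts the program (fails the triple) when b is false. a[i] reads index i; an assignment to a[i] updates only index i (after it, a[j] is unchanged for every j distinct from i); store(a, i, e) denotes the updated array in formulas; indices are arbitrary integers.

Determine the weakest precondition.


Working backward. After the program, the postcondition 3*c - y + 9 ≠ 2 must hold; in canonical form it is 3*c ≠ y - 7.
Before assert 3*p + c - 2 ≠ -1 ∨ y + 8 ≤ -3: (c + 3*p ≠ 1 ∨ y ≤ -11) ∧ 3*c ≠ y - 7
Before mem[p + 2] := p: (c + 3*p ≠ 1 ∨ y ≤ -11) ∧ 3*c ≠ y - 7
Before p := mem[2] - 2*mem[4]: (3*mem[2] + c ≠ 6*mem[4] + 1 ∨ y ≤ -11) ∧ 3*c ≠ y - 7
Answer: WP = (3*mem[2] + c ≠ 6*mem[4] + 1 ∨ y ≤ -11) ∧ 3*c ≠ y - 7


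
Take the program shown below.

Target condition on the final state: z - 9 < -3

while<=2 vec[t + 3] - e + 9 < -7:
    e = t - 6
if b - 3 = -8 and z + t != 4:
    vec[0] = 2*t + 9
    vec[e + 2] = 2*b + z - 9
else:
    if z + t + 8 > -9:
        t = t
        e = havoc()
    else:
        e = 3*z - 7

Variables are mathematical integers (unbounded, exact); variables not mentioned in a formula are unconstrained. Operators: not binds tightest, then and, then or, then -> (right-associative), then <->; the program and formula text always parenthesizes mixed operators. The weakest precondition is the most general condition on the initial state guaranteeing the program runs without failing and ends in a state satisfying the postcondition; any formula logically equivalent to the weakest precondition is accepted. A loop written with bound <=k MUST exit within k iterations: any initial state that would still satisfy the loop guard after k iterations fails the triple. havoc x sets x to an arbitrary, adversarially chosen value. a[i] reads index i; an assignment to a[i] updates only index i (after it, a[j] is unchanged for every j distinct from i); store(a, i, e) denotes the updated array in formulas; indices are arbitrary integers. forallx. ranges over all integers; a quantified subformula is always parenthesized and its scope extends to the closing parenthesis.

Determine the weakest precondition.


Working backward. After the program, the postcondition z - 9 < -3 must hold; in canonical form it is z < 6.
Then branch requires z < 6; else branch requires (t + z > -17 -> z < 6) and ((not (t + z > -17)) -> z < 6).
Before the if: ((b = -5 and t + z != 4) -> z < 6) and ((not (b = -5 and t + z != 4)) -> ((t + z > -17 -> z < 6) and ((not (t + z > -17)) -> z < 6)))
Before the loop (bound <=2), unroll the exhaustion recursion (WP_0 = exit-now case; WP_j = one more guarded iteration, up to j = 2):
  WP_0: (not (vec[t + 3] < e - 16)) and ((b = -5 and t + z != 4) -> z < 6) and ((not (b = -5 and t + z != 4)) -> ((t + z > -17 -> z < 6) and ((not (t + z > -17)) -> z < 6)))
  WP_1: (vec[t + 3] < e - 16 -> ((not (vec[t + 3] < t - 22)) and ((b = -5 and t + z != 4) -> z < 6) and ((not (b = -5 and t + z != 4)) -> ((t + z > -17 -> z < 6) and ((not (t + z > -17)) -> z < 6))))) and ((not (vec[t + 3] < e - 16)) -> (((b = -5 and t + z != 4) -> z < 6) and ((not (b = -5 and t + z != 4)) -> ((t + z > -17 -> z < 6) and ((not (t + z > -17)) -> z < 6)))))
  WP_2: (vec[t + 3] < e - 16 -> ((vec[t + 3] < t - 22 -> ((not (vec[t + 3] < t - 22)) and ((b = -5 and t + z != 4) -> z < 6) and ((not (b = -5 and t + z != 4)) -> ((t + z > -17 -> z < 6) and ((not (t + z > -17)) -> z < 6))))) and ((not (vec[t + 3] < t - 22)) -> (((b = -5 and t + z != 4) -> z < 6) and ((not (b = -5 and t + z != 4)) -> ((t + z > -17 -> z < 6) and ((not (t + z > -17)) -> z < 6))))))) and ((not (vec[t + 3] < e - 16)) -> (((b = -5 and t + z != 4) -> z < 6) and ((not (b = -5 and t + z != 4)) -> ((t + z > -17 -> z < 6) and ((not (t + z > -17)) -> z < 6)))))
So before the loop: (vec[t + 3] < e - 16 -> ((vec[t + 3] < t - 22 -> ((not (vec[t + 3] < t - 22)) and ((b = -5 and t + z != 4) -> z < 6) and ((not (b = -5 and t + z != 4)) -> ((t + z > -17 -> z < 6) and ((not (t + z > -17)) -> z < 6))))) and ((not (vec[t + 3] < t - 22)) -> (((b = -5 and t + z != 4) -> z < 6) and ((not (b = -5 and t + z != 4)) -> ((t + z > -17 -> z < 6) and ((not (t + z > -17)) -> z < 6))))))) and ((not (vec[t + 3] < e - 16)) -> (((b = -5 and t + z != 4) -> z < 6) and ((not (b = -5 and t + z != 4)) -> ((t + z > -17 -> z < 6) and ((not (t + z > -17)) -> z < 6)))))
Answer: WP = (vec[t + 3] < e - 16 -> ((vec[t + 3] < t - 22 -> ((not (vec[t + 3] < t - 22)) and ((b = -5 and t + z != 4) -> z < 6) and ((not (b = -5 and t + z != 4)) -> ((t + z > -17 -> z < 6) and ((not (t + z > -17)) -> z < 6))))) and ((not (vec[t + 3] < t - 22)) -> (((b = -5 and t + z != 4) -> z < 6) and ((not (b = -5 and t + z != 4)) -> ((t + z > -17 -> z < 6) and ((not (t + z > -17)) -> z < 6))))))) and ((not (vec[t + 3] < e - 16)) -> (((b = -5 and t + z != 4) -> z < 6) and ((not (b = -5 and t + z != 4)) -> ((t + z > -17 -> z < 6) and ((not (t + z > -17)) -> z < 6)))))


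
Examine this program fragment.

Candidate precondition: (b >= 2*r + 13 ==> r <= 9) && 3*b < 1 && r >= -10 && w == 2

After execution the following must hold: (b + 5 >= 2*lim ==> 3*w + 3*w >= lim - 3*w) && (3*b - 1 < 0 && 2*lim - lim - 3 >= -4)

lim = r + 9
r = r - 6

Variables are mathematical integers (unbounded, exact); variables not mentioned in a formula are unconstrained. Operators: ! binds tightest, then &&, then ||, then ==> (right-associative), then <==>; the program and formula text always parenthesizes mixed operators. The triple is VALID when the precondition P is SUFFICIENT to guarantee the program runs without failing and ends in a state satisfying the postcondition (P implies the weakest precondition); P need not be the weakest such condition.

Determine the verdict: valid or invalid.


Working backward. After the program, the postcondition (b + 5 >= 2*lim ==> 3*w + 3*w >= lim - 3*w) && (3*b - 1 < 0 && 2*lim - lim - 3 >= -4) must hold; in canonical form it is (b >= 2*lim - 5 ==> 9*w >= lim) && 3*b < 1 && lim >= -1.
Before r := r - 6: (b >= 2*lim - 5 ==> 9*w >= lim) && 3*b < 1 && lim >= -1
Before lim := r + 9: (b >= 2*r + 13 ==> 9*w >= r + 9) && 3*b < 1 && r >= -10
The weakest precondition is (b >= 2*r + 13 ==> 9*w >= r + 9) && 3*b < 1 && r >= -10.
Check whether (b >= 2*r + 13 ==> r <= 9) && 3*b < 1 && r >= -10 && w == 2 implies it.
Every state satisfying the precondition satisfies the weakest precondition: the implication holds.
Answer: valid
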